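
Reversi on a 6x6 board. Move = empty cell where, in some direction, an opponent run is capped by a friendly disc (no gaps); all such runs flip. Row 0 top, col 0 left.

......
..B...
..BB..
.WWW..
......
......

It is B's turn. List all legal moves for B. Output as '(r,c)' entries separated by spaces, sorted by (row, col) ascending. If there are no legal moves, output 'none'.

(2,0): no bracket -> illegal
(2,1): no bracket -> illegal
(2,4): no bracket -> illegal
(3,0): no bracket -> illegal
(3,4): no bracket -> illegal
(4,0): flips 1 -> legal
(4,1): flips 1 -> legal
(4,2): flips 1 -> legal
(4,3): flips 1 -> legal
(4,4): flips 1 -> legal

Answer: (4,0) (4,1) (4,2) (4,3) (4,4)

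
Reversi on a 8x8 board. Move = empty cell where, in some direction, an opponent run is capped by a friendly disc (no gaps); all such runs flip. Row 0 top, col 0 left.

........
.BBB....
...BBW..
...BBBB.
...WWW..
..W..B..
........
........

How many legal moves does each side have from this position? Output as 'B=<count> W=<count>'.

-- B to move --
(1,4): flips 1 -> legal
(1,5): flips 1 -> legal
(1,6): flips 1 -> legal
(2,6): flips 1 -> legal
(3,2): no bracket -> illegal
(4,1): no bracket -> illegal
(4,2): no bracket -> illegal
(4,6): no bracket -> illegal
(5,1): no bracket -> illegal
(5,3): flips 2 -> legal
(5,4): flips 2 -> legal
(5,6): flips 1 -> legal
(6,1): flips 2 -> legal
(6,2): no bracket -> illegal
(6,3): no bracket -> illegal
B mobility = 8
-- W to move --
(0,0): no bracket -> illegal
(0,1): flips 3 -> legal
(0,2): no bracket -> illegal
(0,3): flips 3 -> legal
(0,4): no bracket -> illegal
(1,0): no bracket -> illegal
(1,4): flips 2 -> legal
(1,5): no bracket -> illegal
(2,0): no bracket -> illegal
(2,1): no bracket -> illegal
(2,2): flips 3 -> legal
(2,6): flips 1 -> legal
(2,7): flips 1 -> legal
(3,2): no bracket -> illegal
(3,7): no bracket -> illegal
(4,2): no bracket -> illegal
(4,6): no bracket -> illegal
(4,7): flips 1 -> legal
(5,4): no bracket -> illegal
(5,6): no bracket -> illegal
(6,4): no bracket -> illegal
(6,5): flips 1 -> legal
(6,6): flips 1 -> legal
W mobility = 9

Answer: B=8 W=9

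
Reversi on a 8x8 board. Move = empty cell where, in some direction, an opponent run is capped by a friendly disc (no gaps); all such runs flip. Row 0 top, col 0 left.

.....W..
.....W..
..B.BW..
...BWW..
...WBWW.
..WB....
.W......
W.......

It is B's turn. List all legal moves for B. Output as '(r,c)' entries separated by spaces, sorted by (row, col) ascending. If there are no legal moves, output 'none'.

(0,4): no bracket -> illegal
(0,6): flips 1 -> legal
(1,4): no bracket -> illegal
(1,6): no bracket -> illegal
(2,3): no bracket -> illegal
(2,6): flips 2 -> legal
(3,2): no bracket -> illegal
(3,6): flips 2 -> legal
(3,7): no bracket -> illegal
(4,1): no bracket -> illegal
(4,2): flips 1 -> legal
(4,7): flips 2 -> legal
(5,0): no bracket -> illegal
(5,1): flips 1 -> legal
(5,4): no bracket -> illegal
(5,5): no bracket -> illegal
(5,6): no bracket -> illegal
(5,7): flips 2 -> legal
(6,0): no bracket -> illegal
(6,2): no bracket -> illegal
(6,3): no bracket -> illegal
(7,1): no bracket -> illegal
(7,2): no bracket -> illegal

Answer: (0,6) (2,6) (3,6) (4,2) (4,7) (5,1) (5,7)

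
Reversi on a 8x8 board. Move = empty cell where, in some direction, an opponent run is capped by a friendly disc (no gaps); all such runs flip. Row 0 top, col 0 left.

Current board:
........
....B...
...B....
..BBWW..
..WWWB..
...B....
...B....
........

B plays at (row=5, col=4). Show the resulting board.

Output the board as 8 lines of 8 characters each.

Place B at (5,4); scan 8 dirs for brackets.
Dir NW: opp run (4,3) capped by B -> flip
Dir N: opp run (4,4) (3,4), next='.' -> no flip
Dir NE: first cell 'B' (not opp) -> no flip
Dir W: first cell 'B' (not opp) -> no flip
Dir E: first cell '.' (not opp) -> no flip
Dir SW: first cell 'B' (not opp) -> no flip
Dir S: first cell '.' (not opp) -> no flip
Dir SE: first cell '.' (not opp) -> no flip
All flips: (4,3)

Answer: ........
....B...
...B....
..BBWW..
..WBWB..
...BB...
...B....
........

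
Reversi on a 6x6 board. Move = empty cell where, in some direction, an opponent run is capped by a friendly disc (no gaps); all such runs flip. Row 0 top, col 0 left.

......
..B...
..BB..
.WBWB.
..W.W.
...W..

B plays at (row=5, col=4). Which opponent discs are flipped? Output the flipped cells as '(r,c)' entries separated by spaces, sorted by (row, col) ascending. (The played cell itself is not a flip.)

Answer: (4,4)

Derivation:
Dir NW: first cell '.' (not opp) -> no flip
Dir N: opp run (4,4) capped by B -> flip
Dir NE: first cell '.' (not opp) -> no flip
Dir W: opp run (5,3), next='.' -> no flip
Dir E: first cell '.' (not opp) -> no flip
Dir SW: edge -> no flip
Dir S: edge -> no flip
Dir SE: edge -> no flip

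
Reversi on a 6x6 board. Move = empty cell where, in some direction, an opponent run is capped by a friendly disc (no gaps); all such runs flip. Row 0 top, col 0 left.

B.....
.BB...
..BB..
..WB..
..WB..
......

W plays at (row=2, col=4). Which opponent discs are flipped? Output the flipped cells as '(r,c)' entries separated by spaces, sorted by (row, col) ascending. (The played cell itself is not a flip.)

Dir NW: first cell '.' (not opp) -> no flip
Dir N: first cell '.' (not opp) -> no flip
Dir NE: first cell '.' (not opp) -> no flip
Dir W: opp run (2,3) (2,2), next='.' -> no flip
Dir E: first cell '.' (not opp) -> no flip
Dir SW: opp run (3,3) capped by W -> flip
Dir S: first cell '.' (not opp) -> no flip
Dir SE: first cell '.' (not opp) -> no flip

Answer: (3,3)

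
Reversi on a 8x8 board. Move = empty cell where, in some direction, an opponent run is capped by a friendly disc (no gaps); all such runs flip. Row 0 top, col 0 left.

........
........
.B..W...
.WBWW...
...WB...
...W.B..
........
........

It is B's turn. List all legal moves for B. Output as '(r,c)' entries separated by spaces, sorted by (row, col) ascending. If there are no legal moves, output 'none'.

(1,3): no bracket -> illegal
(1,4): flips 2 -> legal
(1,5): no bracket -> illegal
(2,0): no bracket -> illegal
(2,2): flips 1 -> legal
(2,3): no bracket -> illegal
(2,5): no bracket -> illegal
(3,0): flips 1 -> legal
(3,5): flips 2 -> legal
(4,0): no bracket -> illegal
(4,1): flips 1 -> legal
(4,2): flips 1 -> legal
(4,5): no bracket -> illegal
(5,2): no bracket -> illegal
(5,4): flips 1 -> legal
(6,2): flips 1 -> legal
(6,3): no bracket -> illegal
(6,4): no bracket -> illegal

Answer: (1,4) (2,2) (3,0) (3,5) (4,1) (4,2) (5,4) (6,2)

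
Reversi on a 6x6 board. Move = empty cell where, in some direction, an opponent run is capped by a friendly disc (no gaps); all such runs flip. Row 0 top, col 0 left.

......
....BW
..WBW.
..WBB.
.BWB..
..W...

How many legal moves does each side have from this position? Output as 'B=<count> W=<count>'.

-- B to move --
(0,4): no bracket -> illegal
(0,5): no bracket -> illegal
(1,1): flips 1 -> legal
(1,2): no bracket -> illegal
(1,3): no bracket -> illegal
(2,1): flips 2 -> legal
(2,5): flips 1 -> legal
(3,1): flips 1 -> legal
(3,5): no bracket -> illegal
(5,1): flips 1 -> legal
(5,3): no bracket -> illegal
B mobility = 5
-- W to move --
(0,3): no bracket -> illegal
(0,4): flips 1 -> legal
(0,5): flips 2 -> legal
(1,2): no bracket -> illegal
(1,3): flips 1 -> legal
(2,5): flips 2 -> legal
(3,0): flips 1 -> legal
(3,1): no bracket -> illegal
(3,5): flips 2 -> legal
(4,0): flips 1 -> legal
(4,4): flips 3 -> legal
(4,5): no bracket -> illegal
(5,0): flips 1 -> legal
(5,1): no bracket -> illegal
(5,3): no bracket -> illegal
(5,4): flips 1 -> legal
W mobility = 10

Answer: B=5 W=10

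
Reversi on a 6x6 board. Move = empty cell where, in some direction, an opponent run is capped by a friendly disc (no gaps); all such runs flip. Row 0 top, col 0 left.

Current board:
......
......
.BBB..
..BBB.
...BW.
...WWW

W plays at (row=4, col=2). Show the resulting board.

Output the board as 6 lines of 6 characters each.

Answer: ......
......
.BBB..
..BBB.
..WWW.
...WWW

Derivation:
Place W at (4,2); scan 8 dirs for brackets.
Dir NW: first cell '.' (not opp) -> no flip
Dir N: opp run (3,2) (2,2), next='.' -> no flip
Dir NE: opp run (3,3), next='.' -> no flip
Dir W: first cell '.' (not opp) -> no flip
Dir E: opp run (4,3) capped by W -> flip
Dir SW: first cell '.' (not opp) -> no flip
Dir S: first cell '.' (not opp) -> no flip
Dir SE: first cell 'W' (not opp) -> no flip
All flips: (4,3)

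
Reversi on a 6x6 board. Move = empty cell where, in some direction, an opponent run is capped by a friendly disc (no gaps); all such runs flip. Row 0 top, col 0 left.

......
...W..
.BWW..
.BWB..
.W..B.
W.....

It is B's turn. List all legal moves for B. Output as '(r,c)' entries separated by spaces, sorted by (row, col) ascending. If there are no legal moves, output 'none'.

Answer: (0,3) (0,4) (1,1) (2,4) (4,3) (5,1)

Derivation:
(0,2): no bracket -> illegal
(0,3): flips 2 -> legal
(0,4): flips 2 -> legal
(1,1): flips 1 -> legal
(1,2): no bracket -> illegal
(1,4): no bracket -> illegal
(2,4): flips 2 -> legal
(3,0): no bracket -> illegal
(3,4): no bracket -> illegal
(4,0): no bracket -> illegal
(4,2): no bracket -> illegal
(4,3): flips 1 -> legal
(5,1): flips 1 -> legal
(5,2): no bracket -> illegal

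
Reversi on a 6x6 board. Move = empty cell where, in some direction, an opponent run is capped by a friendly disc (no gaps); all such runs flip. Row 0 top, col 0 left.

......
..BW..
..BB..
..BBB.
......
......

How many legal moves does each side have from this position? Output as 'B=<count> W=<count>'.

-- B to move --
(0,2): no bracket -> illegal
(0,3): flips 1 -> legal
(0,4): flips 1 -> legal
(1,4): flips 1 -> legal
(2,4): no bracket -> illegal
B mobility = 3
-- W to move --
(0,1): no bracket -> illegal
(0,2): no bracket -> illegal
(0,3): no bracket -> illegal
(1,1): flips 1 -> legal
(1,4): no bracket -> illegal
(2,1): no bracket -> illegal
(2,4): no bracket -> illegal
(2,5): no bracket -> illegal
(3,1): flips 1 -> legal
(3,5): no bracket -> illegal
(4,1): no bracket -> illegal
(4,2): no bracket -> illegal
(4,3): flips 2 -> legal
(4,4): no bracket -> illegal
(4,5): no bracket -> illegal
W mobility = 3

Answer: B=3 W=3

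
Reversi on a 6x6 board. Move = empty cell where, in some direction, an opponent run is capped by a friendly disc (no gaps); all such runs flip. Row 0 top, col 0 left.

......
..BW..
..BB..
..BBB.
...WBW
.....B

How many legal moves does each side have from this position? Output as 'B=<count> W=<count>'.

Answer: B=8 W=5

Derivation:
-- B to move --
(0,2): no bracket -> illegal
(0,3): flips 1 -> legal
(0,4): flips 1 -> legal
(1,4): flips 1 -> legal
(2,4): no bracket -> illegal
(3,5): flips 1 -> legal
(4,2): flips 1 -> legal
(5,2): flips 1 -> legal
(5,3): flips 1 -> legal
(5,4): flips 1 -> legal
B mobility = 8
-- W to move --
(0,1): flips 3 -> legal
(0,2): no bracket -> illegal
(0,3): no bracket -> illegal
(1,1): flips 1 -> legal
(1,4): no bracket -> illegal
(2,1): flips 1 -> legal
(2,4): no bracket -> illegal
(2,5): flips 1 -> legal
(3,1): flips 1 -> legal
(3,5): no bracket -> illegal
(4,1): no bracket -> illegal
(4,2): no bracket -> illegal
(5,3): no bracket -> illegal
(5,4): no bracket -> illegal
W mobility = 5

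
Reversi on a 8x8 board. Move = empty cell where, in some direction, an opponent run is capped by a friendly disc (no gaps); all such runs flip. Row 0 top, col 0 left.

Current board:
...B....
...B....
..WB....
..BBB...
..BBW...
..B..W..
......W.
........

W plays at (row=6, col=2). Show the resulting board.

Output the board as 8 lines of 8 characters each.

Place W at (6,2); scan 8 dirs for brackets.
Dir NW: first cell '.' (not opp) -> no flip
Dir N: opp run (5,2) (4,2) (3,2) capped by W -> flip
Dir NE: first cell '.' (not opp) -> no flip
Dir W: first cell '.' (not opp) -> no flip
Dir E: first cell '.' (not opp) -> no flip
Dir SW: first cell '.' (not opp) -> no flip
Dir S: first cell '.' (not opp) -> no flip
Dir SE: first cell '.' (not opp) -> no flip
All flips: (3,2) (4,2) (5,2)

Answer: ...B....
...B....
..WB....
..WBB...
..WBW...
..W..W..
..W...W.
........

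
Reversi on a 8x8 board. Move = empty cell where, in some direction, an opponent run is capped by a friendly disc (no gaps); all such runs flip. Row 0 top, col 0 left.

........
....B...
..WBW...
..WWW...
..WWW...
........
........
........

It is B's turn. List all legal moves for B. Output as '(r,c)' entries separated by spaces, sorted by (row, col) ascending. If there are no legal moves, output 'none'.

(1,1): no bracket -> illegal
(1,2): no bracket -> illegal
(1,3): no bracket -> illegal
(1,5): no bracket -> illegal
(2,1): flips 1 -> legal
(2,5): flips 1 -> legal
(3,1): no bracket -> illegal
(3,5): no bracket -> illegal
(4,1): flips 1 -> legal
(4,5): flips 1 -> legal
(5,1): no bracket -> illegal
(5,2): no bracket -> illegal
(5,3): flips 2 -> legal
(5,4): flips 3 -> legal
(5,5): no bracket -> illegal

Answer: (2,1) (2,5) (4,1) (4,5) (5,3) (5,4)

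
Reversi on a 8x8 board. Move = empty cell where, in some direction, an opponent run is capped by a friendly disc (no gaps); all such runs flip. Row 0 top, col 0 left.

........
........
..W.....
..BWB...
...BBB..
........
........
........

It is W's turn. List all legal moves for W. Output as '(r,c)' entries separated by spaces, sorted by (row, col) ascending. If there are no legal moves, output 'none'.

Answer: (3,1) (3,5) (4,2) (5,3) (5,5)

Derivation:
(2,1): no bracket -> illegal
(2,3): no bracket -> illegal
(2,4): no bracket -> illegal
(2,5): no bracket -> illegal
(3,1): flips 1 -> legal
(3,5): flips 1 -> legal
(3,6): no bracket -> illegal
(4,1): no bracket -> illegal
(4,2): flips 1 -> legal
(4,6): no bracket -> illegal
(5,2): no bracket -> illegal
(5,3): flips 1 -> legal
(5,4): no bracket -> illegal
(5,5): flips 1 -> legal
(5,6): no bracket -> illegal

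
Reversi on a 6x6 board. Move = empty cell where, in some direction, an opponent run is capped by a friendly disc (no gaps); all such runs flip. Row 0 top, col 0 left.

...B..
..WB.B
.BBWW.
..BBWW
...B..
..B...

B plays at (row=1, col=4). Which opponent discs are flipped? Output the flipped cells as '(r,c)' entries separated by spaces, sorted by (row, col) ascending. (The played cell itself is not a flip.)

Dir NW: first cell 'B' (not opp) -> no flip
Dir N: first cell '.' (not opp) -> no flip
Dir NE: first cell '.' (not opp) -> no flip
Dir W: first cell 'B' (not opp) -> no flip
Dir E: first cell 'B' (not opp) -> no flip
Dir SW: opp run (2,3) capped by B -> flip
Dir S: opp run (2,4) (3,4), next='.' -> no flip
Dir SE: first cell '.' (not opp) -> no flip

Answer: (2,3)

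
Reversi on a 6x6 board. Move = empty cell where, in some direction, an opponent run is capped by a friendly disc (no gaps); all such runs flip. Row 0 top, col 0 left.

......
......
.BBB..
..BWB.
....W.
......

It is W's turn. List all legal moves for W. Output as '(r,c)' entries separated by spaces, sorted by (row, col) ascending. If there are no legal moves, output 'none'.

Answer: (1,1) (1,3) (2,4) (3,1) (3,5)

Derivation:
(1,0): no bracket -> illegal
(1,1): flips 1 -> legal
(1,2): no bracket -> illegal
(1,3): flips 1 -> legal
(1,4): no bracket -> illegal
(2,0): no bracket -> illegal
(2,4): flips 1 -> legal
(2,5): no bracket -> illegal
(3,0): no bracket -> illegal
(3,1): flips 1 -> legal
(3,5): flips 1 -> legal
(4,1): no bracket -> illegal
(4,2): no bracket -> illegal
(4,3): no bracket -> illegal
(4,5): no bracket -> illegal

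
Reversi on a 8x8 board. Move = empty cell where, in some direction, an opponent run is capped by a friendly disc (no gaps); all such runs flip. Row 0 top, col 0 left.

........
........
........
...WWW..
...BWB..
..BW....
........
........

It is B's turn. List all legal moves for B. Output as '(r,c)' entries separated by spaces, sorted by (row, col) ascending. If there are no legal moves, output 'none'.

(2,2): no bracket -> illegal
(2,3): flips 2 -> legal
(2,4): no bracket -> illegal
(2,5): flips 2 -> legal
(2,6): no bracket -> illegal
(3,2): no bracket -> illegal
(3,6): no bracket -> illegal
(4,2): no bracket -> illegal
(4,6): no bracket -> illegal
(5,4): flips 1 -> legal
(5,5): no bracket -> illegal
(6,2): no bracket -> illegal
(6,3): flips 1 -> legal
(6,4): no bracket -> illegal

Answer: (2,3) (2,5) (5,4) (6,3)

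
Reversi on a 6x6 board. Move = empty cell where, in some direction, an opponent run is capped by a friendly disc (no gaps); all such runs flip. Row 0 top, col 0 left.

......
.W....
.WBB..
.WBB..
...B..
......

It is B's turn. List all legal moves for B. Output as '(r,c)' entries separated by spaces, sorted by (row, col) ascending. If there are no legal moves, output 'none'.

Answer: (0,0) (1,0) (2,0) (3,0) (4,0)

Derivation:
(0,0): flips 1 -> legal
(0,1): no bracket -> illegal
(0,2): no bracket -> illegal
(1,0): flips 1 -> legal
(1,2): no bracket -> illegal
(2,0): flips 1 -> legal
(3,0): flips 1 -> legal
(4,0): flips 1 -> legal
(4,1): no bracket -> illegal
(4,2): no bracket -> illegal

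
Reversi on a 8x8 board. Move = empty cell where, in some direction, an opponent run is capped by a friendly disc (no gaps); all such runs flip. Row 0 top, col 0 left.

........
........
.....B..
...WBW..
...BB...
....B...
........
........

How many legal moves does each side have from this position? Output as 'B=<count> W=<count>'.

Answer: B=6 W=3

Derivation:
-- B to move --
(2,2): flips 1 -> legal
(2,3): flips 1 -> legal
(2,4): no bracket -> illegal
(2,6): flips 1 -> legal
(3,2): flips 1 -> legal
(3,6): flips 1 -> legal
(4,2): no bracket -> illegal
(4,5): flips 1 -> legal
(4,6): no bracket -> illegal
B mobility = 6
-- W to move --
(1,4): no bracket -> illegal
(1,5): flips 1 -> legal
(1,6): no bracket -> illegal
(2,3): no bracket -> illegal
(2,4): no bracket -> illegal
(2,6): no bracket -> illegal
(3,2): no bracket -> illegal
(3,6): no bracket -> illegal
(4,2): no bracket -> illegal
(4,5): no bracket -> illegal
(5,2): no bracket -> illegal
(5,3): flips 2 -> legal
(5,5): flips 1 -> legal
(6,3): no bracket -> illegal
(6,4): no bracket -> illegal
(6,5): no bracket -> illegal
W mobility = 3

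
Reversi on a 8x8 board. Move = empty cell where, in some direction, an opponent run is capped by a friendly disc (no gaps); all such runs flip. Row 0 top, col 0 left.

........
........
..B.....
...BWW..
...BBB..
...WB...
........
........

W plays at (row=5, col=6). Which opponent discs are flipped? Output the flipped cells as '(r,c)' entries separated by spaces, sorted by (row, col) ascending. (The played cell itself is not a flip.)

Dir NW: opp run (4,5) capped by W -> flip
Dir N: first cell '.' (not opp) -> no flip
Dir NE: first cell '.' (not opp) -> no flip
Dir W: first cell '.' (not opp) -> no flip
Dir E: first cell '.' (not opp) -> no flip
Dir SW: first cell '.' (not opp) -> no flip
Dir S: first cell '.' (not opp) -> no flip
Dir SE: first cell '.' (not opp) -> no flip

Answer: (4,5)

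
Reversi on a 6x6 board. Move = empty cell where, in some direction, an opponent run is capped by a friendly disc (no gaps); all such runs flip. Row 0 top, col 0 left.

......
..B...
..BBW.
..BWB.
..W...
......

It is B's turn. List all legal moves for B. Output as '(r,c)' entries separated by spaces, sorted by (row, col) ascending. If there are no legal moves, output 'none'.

(1,3): no bracket -> illegal
(1,4): flips 1 -> legal
(1,5): no bracket -> illegal
(2,5): flips 1 -> legal
(3,1): no bracket -> illegal
(3,5): no bracket -> illegal
(4,1): no bracket -> illegal
(4,3): flips 1 -> legal
(4,4): flips 1 -> legal
(5,1): no bracket -> illegal
(5,2): flips 1 -> legal
(5,3): no bracket -> illegal

Answer: (1,4) (2,5) (4,3) (4,4) (5,2)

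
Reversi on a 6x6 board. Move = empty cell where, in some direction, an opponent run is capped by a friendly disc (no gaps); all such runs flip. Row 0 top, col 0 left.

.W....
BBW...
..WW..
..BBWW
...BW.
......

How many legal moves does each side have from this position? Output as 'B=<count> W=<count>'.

Answer: B=6 W=7

Derivation:
-- B to move --
(0,0): no bracket -> illegal
(0,2): flips 2 -> legal
(0,3): no bracket -> illegal
(1,3): flips 2 -> legal
(1,4): flips 1 -> legal
(2,1): no bracket -> illegal
(2,4): no bracket -> illegal
(2,5): flips 1 -> legal
(3,1): no bracket -> illegal
(4,5): flips 1 -> legal
(5,3): no bracket -> illegal
(5,4): no bracket -> illegal
(5,5): flips 1 -> legal
B mobility = 6
-- W to move --
(0,0): flips 1 -> legal
(0,2): no bracket -> illegal
(2,0): no bracket -> illegal
(2,1): flips 1 -> legal
(2,4): no bracket -> illegal
(3,1): flips 2 -> legal
(4,1): flips 1 -> legal
(4,2): flips 2 -> legal
(5,2): flips 1 -> legal
(5,3): flips 2 -> legal
(5,4): no bracket -> illegal
W mobility = 7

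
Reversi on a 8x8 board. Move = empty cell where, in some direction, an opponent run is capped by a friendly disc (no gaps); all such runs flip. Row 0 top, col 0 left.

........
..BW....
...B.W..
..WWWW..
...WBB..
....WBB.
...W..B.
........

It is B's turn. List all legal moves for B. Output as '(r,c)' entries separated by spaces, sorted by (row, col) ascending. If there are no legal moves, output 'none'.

(0,2): no bracket -> illegal
(0,3): flips 1 -> legal
(0,4): no bracket -> illegal
(1,4): flips 1 -> legal
(1,5): flips 2 -> legal
(1,6): no bracket -> illegal
(2,1): no bracket -> illegal
(2,2): flips 1 -> legal
(2,4): flips 1 -> legal
(2,6): flips 1 -> legal
(3,1): no bracket -> illegal
(3,6): no bracket -> illegal
(4,1): flips 1 -> legal
(4,2): flips 1 -> legal
(4,6): no bracket -> illegal
(5,2): no bracket -> illegal
(5,3): flips 3 -> legal
(6,2): no bracket -> illegal
(6,4): flips 1 -> legal
(6,5): no bracket -> illegal
(7,2): flips 2 -> legal
(7,3): no bracket -> illegal
(7,4): no bracket -> illegal

Answer: (0,3) (1,4) (1,5) (2,2) (2,4) (2,6) (4,1) (4,2) (5,3) (6,4) (7,2)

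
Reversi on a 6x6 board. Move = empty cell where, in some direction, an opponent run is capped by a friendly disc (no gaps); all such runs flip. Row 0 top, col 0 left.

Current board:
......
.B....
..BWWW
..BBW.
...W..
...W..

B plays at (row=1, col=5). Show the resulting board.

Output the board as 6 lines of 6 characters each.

Answer: ......
.B...B
..BWBW
..BBW.
...W..
...W..

Derivation:
Place B at (1,5); scan 8 dirs for brackets.
Dir NW: first cell '.' (not opp) -> no flip
Dir N: first cell '.' (not opp) -> no flip
Dir NE: edge -> no flip
Dir W: first cell '.' (not opp) -> no flip
Dir E: edge -> no flip
Dir SW: opp run (2,4) capped by B -> flip
Dir S: opp run (2,5), next='.' -> no flip
Dir SE: edge -> no flip
All flips: (2,4)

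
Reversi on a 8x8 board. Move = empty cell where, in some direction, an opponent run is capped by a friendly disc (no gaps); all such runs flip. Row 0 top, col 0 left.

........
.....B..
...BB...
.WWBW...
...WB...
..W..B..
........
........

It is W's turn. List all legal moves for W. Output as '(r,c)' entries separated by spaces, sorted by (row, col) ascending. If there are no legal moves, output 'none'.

(0,4): no bracket -> illegal
(0,5): no bracket -> illegal
(0,6): no bracket -> illegal
(1,2): flips 1 -> legal
(1,3): flips 2 -> legal
(1,4): flips 2 -> legal
(1,6): no bracket -> illegal
(2,2): no bracket -> illegal
(2,5): no bracket -> illegal
(2,6): no bracket -> illegal
(3,5): no bracket -> illegal
(4,2): no bracket -> illegal
(4,5): flips 1 -> legal
(4,6): no bracket -> illegal
(5,3): no bracket -> illegal
(5,4): flips 1 -> legal
(5,6): no bracket -> illegal
(6,4): no bracket -> illegal
(6,5): no bracket -> illegal
(6,6): no bracket -> illegal

Answer: (1,2) (1,3) (1,4) (4,5) (5,4)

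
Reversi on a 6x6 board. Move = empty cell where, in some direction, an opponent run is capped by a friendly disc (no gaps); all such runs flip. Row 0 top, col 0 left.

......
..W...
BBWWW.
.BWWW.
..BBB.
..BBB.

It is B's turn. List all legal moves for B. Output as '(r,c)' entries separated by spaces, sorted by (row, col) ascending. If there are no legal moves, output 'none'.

(0,1): no bracket -> illegal
(0,2): flips 3 -> legal
(0,3): flips 1 -> legal
(1,1): flips 2 -> legal
(1,3): flips 3 -> legal
(1,4): flips 2 -> legal
(1,5): flips 2 -> legal
(2,5): flips 4 -> legal
(3,5): flips 3 -> legal
(4,1): no bracket -> illegal
(4,5): no bracket -> illegal

Answer: (0,2) (0,3) (1,1) (1,3) (1,4) (1,5) (2,5) (3,5)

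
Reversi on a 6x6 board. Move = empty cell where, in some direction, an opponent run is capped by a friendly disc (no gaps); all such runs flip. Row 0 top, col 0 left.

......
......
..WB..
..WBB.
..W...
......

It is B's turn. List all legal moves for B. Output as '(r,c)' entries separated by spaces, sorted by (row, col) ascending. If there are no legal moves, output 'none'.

Answer: (1,1) (2,1) (3,1) (4,1) (5,1)

Derivation:
(1,1): flips 1 -> legal
(1,2): no bracket -> illegal
(1,3): no bracket -> illegal
(2,1): flips 1 -> legal
(3,1): flips 1 -> legal
(4,1): flips 1 -> legal
(4,3): no bracket -> illegal
(5,1): flips 1 -> legal
(5,2): no bracket -> illegal
(5,3): no bracket -> illegal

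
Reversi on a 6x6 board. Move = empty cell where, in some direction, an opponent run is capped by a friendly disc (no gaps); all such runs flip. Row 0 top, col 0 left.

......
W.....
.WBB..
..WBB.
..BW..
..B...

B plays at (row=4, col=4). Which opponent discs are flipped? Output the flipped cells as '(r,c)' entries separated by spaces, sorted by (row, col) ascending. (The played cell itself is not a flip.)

Dir NW: first cell 'B' (not opp) -> no flip
Dir N: first cell 'B' (not opp) -> no flip
Dir NE: first cell '.' (not opp) -> no flip
Dir W: opp run (4,3) capped by B -> flip
Dir E: first cell '.' (not opp) -> no flip
Dir SW: first cell '.' (not opp) -> no flip
Dir S: first cell '.' (not opp) -> no flip
Dir SE: first cell '.' (not opp) -> no flip

Answer: (4,3)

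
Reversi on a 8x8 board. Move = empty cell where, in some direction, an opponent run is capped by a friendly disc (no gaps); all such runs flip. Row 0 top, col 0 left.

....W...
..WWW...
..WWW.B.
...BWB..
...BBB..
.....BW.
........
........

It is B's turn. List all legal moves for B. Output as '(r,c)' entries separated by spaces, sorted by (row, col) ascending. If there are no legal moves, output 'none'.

Answer: (0,1) (0,2) (0,3) (1,1) (1,5) (2,5) (5,7) (6,7)

Derivation:
(0,1): flips 3 -> legal
(0,2): flips 2 -> legal
(0,3): flips 2 -> legal
(0,5): no bracket -> illegal
(1,1): flips 1 -> legal
(1,5): flips 1 -> legal
(2,1): no bracket -> illegal
(2,5): flips 1 -> legal
(3,1): no bracket -> illegal
(3,2): no bracket -> illegal
(4,6): no bracket -> illegal
(4,7): no bracket -> illegal
(5,7): flips 1 -> legal
(6,5): no bracket -> illegal
(6,6): no bracket -> illegal
(6,7): flips 1 -> legal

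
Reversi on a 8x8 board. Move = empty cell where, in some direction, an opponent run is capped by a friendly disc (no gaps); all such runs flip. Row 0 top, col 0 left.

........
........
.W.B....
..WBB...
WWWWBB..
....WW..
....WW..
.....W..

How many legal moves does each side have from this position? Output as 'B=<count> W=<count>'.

Answer: B=8 W=8

Derivation:
-- B to move --
(1,0): no bracket -> illegal
(1,1): no bracket -> illegal
(1,2): no bracket -> illegal
(2,0): no bracket -> illegal
(2,2): no bracket -> illegal
(3,0): no bracket -> illegal
(3,1): flips 1 -> legal
(4,6): no bracket -> illegal
(5,0): flips 2 -> legal
(5,1): flips 1 -> legal
(5,2): flips 1 -> legal
(5,3): flips 1 -> legal
(5,6): no bracket -> illegal
(6,3): flips 1 -> legal
(6,6): flips 1 -> legal
(7,3): no bracket -> illegal
(7,4): flips 2 -> legal
(7,6): no bracket -> illegal
B mobility = 8
-- W to move --
(1,2): no bracket -> illegal
(1,3): flips 2 -> legal
(1,4): flips 1 -> legal
(2,2): flips 2 -> legal
(2,4): flips 3 -> legal
(2,5): flips 1 -> legal
(3,5): flips 3 -> legal
(3,6): flips 1 -> legal
(4,6): flips 2 -> legal
(5,3): no bracket -> illegal
(5,6): no bracket -> illegal
W mobility = 8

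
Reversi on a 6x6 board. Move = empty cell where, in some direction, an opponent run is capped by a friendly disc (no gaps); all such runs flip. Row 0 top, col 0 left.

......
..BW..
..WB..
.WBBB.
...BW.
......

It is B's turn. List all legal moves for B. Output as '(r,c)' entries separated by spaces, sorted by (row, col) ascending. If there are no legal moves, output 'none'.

(0,2): no bracket -> illegal
(0,3): flips 1 -> legal
(0,4): no bracket -> illegal
(1,1): flips 1 -> legal
(1,4): flips 1 -> legal
(2,0): no bracket -> illegal
(2,1): flips 1 -> legal
(2,4): no bracket -> illegal
(3,0): flips 1 -> legal
(3,5): no bracket -> illegal
(4,0): no bracket -> illegal
(4,1): no bracket -> illegal
(4,2): no bracket -> illegal
(4,5): flips 1 -> legal
(5,3): no bracket -> illegal
(5,4): flips 1 -> legal
(5,5): flips 1 -> legal

Answer: (0,3) (1,1) (1,4) (2,1) (3,0) (4,5) (5,4) (5,5)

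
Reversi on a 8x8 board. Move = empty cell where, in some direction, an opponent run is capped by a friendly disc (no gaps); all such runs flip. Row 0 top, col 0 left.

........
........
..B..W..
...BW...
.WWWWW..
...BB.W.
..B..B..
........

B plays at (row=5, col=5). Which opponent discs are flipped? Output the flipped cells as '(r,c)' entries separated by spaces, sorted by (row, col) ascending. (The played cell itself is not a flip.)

Dir NW: opp run (4,4) capped by B -> flip
Dir N: opp run (4,5), next='.' -> no flip
Dir NE: first cell '.' (not opp) -> no flip
Dir W: first cell 'B' (not opp) -> no flip
Dir E: opp run (5,6), next='.' -> no flip
Dir SW: first cell '.' (not opp) -> no flip
Dir S: first cell 'B' (not opp) -> no flip
Dir SE: first cell '.' (not opp) -> no flip

Answer: (4,4)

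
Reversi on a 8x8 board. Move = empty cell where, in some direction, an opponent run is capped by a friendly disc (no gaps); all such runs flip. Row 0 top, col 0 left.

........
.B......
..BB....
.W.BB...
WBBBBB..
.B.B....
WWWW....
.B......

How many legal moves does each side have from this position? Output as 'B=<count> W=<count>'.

Answer: B=3 W=5

Derivation:
-- B to move --
(2,0): flips 1 -> legal
(2,1): flips 1 -> legal
(3,0): no bracket -> illegal
(3,2): no bracket -> illegal
(5,0): no bracket -> illegal
(5,2): no bracket -> illegal
(5,4): no bracket -> illegal
(6,4): no bracket -> illegal
(7,0): no bracket -> illegal
(7,2): no bracket -> illegal
(7,3): flips 2 -> legal
(7,4): no bracket -> illegal
B mobility = 3
-- W to move --
(0,0): no bracket -> illegal
(0,1): no bracket -> illegal
(0,2): no bracket -> illegal
(1,0): no bracket -> illegal
(1,2): no bracket -> illegal
(1,3): flips 5 -> legal
(1,4): no bracket -> illegal
(2,0): no bracket -> illegal
(2,1): no bracket -> illegal
(2,4): flips 3 -> legal
(2,5): no bracket -> illegal
(3,0): no bracket -> illegal
(3,2): no bracket -> illegal
(3,5): flips 2 -> legal
(3,6): no bracket -> illegal
(4,6): flips 5 -> legal
(5,0): no bracket -> illegal
(5,2): no bracket -> illegal
(5,4): no bracket -> illegal
(5,5): no bracket -> illegal
(5,6): no bracket -> illegal
(6,4): flips 2 -> legal
(7,0): no bracket -> illegal
(7,2): no bracket -> illegal
W mobility = 5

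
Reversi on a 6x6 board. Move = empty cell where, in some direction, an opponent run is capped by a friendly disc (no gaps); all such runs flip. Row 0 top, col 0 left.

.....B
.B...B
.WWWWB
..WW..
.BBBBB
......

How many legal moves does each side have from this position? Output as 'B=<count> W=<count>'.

Answer: B=6 W=8

Derivation:
-- B to move --
(1,0): flips 2 -> legal
(1,2): flips 2 -> legal
(1,3): flips 2 -> legal
(1,4): flips 2 -> legal
(2,0): flips 4 -> legal
(3,0): no bracket -> illegal
(3,1): flips 1 -> legal
(3,4): no bracket -> illegal
(3,5): no bracket -> illegal
B mobility = 6
-- W to move --
(0,0): flips 1 -> legal
(0,1): flips 1 -> legal
(0,2): no bracket -> illegal
(0,4): no bracket -> illegal
(1,0): no bracket -> illegal
(1,2): no bracket -> illegal
(1,4): no bracket -> illegal
(2,0): no bracket -> illegal
(3,0): no bracket -> illegal
(3,1): no bracket -> illegal
(3,4): no bracket -> illegal
(3,5): no bracket -> illegal
(4,0): no bracket -> illegal
(5,0): flips 1 -> legal
(5,1): flips 1 -> legal
(5,2): flips 1 -> legal
(5,3): flips 1 -> legal
(5,4): flips 1 -> legal
(5,5): flips 1 -> legal
W mobility = 8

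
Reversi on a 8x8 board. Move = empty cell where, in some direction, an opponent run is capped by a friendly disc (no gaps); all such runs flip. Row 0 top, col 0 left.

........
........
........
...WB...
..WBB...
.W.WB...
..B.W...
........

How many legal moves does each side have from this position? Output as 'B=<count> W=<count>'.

Answer: B=8 W=6

Derivation:
-- B to move --
(2,2): flips 1 -> legal
(2,3): flips 1 -> legal
(2,4): no bracket -> illegal
(3,1): no bracket -> illegal
(3,2): flips 1 -> legal
(4,0): flips 1 -> legal
(4,1): flips 1 -> legal
(5,0): no bracket -> illegal
(5,2): flips 1 -> legal
(5,5): no bracket -> illegal
(6,0): no bracket -> illegal
(6,1): no bracket -> illegal
(6,3): flips 1 -> legal
(6,5): no bracket -> illegal
(7,3): no bracket -> illegal
(7,4): flips 1 -> legal
(7,5): no bracket -> illegal
B mobility = 8
-- W to move --
(2,3): no bracket -> illegal
(2,4): flips 3 -> legal
(2,5): no bracket -> illegal
(3,2): no bracket -> illegal
(3,5): flips 2 -> legal
(4,5): flips 2 -> legal
(5,2): no bracket -> illegal
(5,5): flips 2 -> legal
(6,1): no bracket -> illegal
(6,3): no bracket -> illegal
(6,5): no bracket -> illegal
(7,1): flips 1 -> legal
(7,2): no bracket -> illegal
(7,3): flips 1 -> legal
W mobility = 6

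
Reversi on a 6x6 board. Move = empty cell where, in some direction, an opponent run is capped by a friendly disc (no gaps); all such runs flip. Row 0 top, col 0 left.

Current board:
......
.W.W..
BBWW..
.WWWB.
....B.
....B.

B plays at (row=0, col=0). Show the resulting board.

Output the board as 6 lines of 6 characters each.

Place B at (0,0); scan 8 dirs for brackets.
Dir NW: edge -> no flip
Dir N: edge -> no flip
Dir NE: edge -> no flip
Dir W: edge -> no flip
Dir E: first cell '.' (not opp) -> no flip
Dir SW: edge -> no flip
Dir S: first cell '.' (not opp) -> no flip
Dir SE: opp run (1,1) (2,2) (3,3) capped by B -> flip
All flips: (1,1) (2,2) (3,3)

Answer: B.....
.B.W..
BBBW..
.WWBB.
....B.
....B.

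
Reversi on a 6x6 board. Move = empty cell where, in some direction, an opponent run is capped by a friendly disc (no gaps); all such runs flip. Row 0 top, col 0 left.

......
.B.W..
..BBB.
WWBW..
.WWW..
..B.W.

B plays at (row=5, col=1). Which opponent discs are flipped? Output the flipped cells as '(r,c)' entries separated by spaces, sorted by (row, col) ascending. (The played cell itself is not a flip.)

Answer: (3,3) (4,2)

Derivation:
Dir NW: first cell '.' (not opp) -> no flip
Dir N: opp run (4,1) (3,1), next='.' -> no flip
Dir NE: opp run (4,2) (3,3) capped by B -> flip
Dir W: first cell '.' (not opp) -> no flip
Dir E: first cell 'B' (not opp) -> no flip
Dir SW: edge -> no flip
Dir S: edge -> no flip
Dir SE: edge -> no flip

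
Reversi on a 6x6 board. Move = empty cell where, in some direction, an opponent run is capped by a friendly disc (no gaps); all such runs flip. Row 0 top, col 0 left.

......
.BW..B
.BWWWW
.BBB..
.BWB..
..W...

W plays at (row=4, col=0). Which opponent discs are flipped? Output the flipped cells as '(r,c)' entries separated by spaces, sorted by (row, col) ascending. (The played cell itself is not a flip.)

Dir NW: edge -> no flip
Dir N: first cell '.' (not opp) -> no flip
Dir NE: opp run (3,1) capped by W -> flip
Dir W: edge -> no flip
Dir E: opp run (4,1) capped by W -> flip
Dir SW: edge -> no flip
Dir S: first cell '.' (not opp) -> no flip
Dir SE: first cell '.' (not opp) -> no flip

Answer: (3,1) (4,1)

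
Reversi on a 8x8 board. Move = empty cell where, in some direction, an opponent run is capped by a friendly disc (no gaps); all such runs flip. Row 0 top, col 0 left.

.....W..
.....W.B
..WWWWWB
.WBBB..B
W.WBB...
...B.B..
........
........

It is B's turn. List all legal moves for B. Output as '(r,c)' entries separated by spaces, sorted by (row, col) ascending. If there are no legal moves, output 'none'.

Answer: (0,4) (0,6) (1,1) (1,2) (1,3) (1,4) (1,6) (2,0) (2,1) (3,0) (3,5) (4,1) (5,1) (5,2)

Derivation:
(0,4): flips 2 -> legal
(0,6): flips 2 -> legal
(1,1): flips 1 -> legal
(1,2): flips 2 -> legal
(1,3): flips 1 -> legal
(1,4): flips 2 -> legal
(1,6): flips 1 -> legal
(2,0): flips 2 -> legal
(2,1): flips 5 -> legal
(3,0): flips 1 -> legal
(3,5): flips 1 -> legal
(3,6): no bracket -> illegal
(4,1): flips 1 -> legal
(5,0): no bracket -> illegal
(5,1): flips 1 -> legal
(5,2): flips 1 -> legal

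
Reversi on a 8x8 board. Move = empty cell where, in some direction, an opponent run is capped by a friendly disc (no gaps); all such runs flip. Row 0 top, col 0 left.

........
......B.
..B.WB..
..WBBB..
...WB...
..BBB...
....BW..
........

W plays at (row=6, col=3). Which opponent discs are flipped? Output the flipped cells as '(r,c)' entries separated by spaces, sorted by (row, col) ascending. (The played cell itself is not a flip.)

Dir NW: opp run (5,2), next='.' -> no flip
Dir N: opp run (5,3) capped by W -> flip
Dir NE: opp run (5,4), next='.' -> no flip
Dir W: first cell '.' (not opp) -> no flip
Dir E: opp run (6,4) capped by W -> flip
Dir SW: first cell '.' (not opp) -> no flip
Dir S: first cell '.' (not opp) -> no flip
Dir SE: first cell '.' (not opp) -> no flip

Answer: (5,3) (6,4)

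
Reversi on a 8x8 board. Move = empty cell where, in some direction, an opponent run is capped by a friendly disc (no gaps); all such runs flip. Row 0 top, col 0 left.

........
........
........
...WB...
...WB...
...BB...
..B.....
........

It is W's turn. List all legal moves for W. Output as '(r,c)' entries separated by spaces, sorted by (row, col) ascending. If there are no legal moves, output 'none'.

(2,3): no bracket -> illegal
(2,4): no bracket -> illegal
(2,5): flips 1 -> legal
(3,5): flips 1 -> legal
(4,2): no bracket -> illegal
(4,5): flips 1 -> legal
(5,1): no bracket -> illegal
(5,2): no bracket -> illegal
(5,5): flips 1 -> legal
(6,1): no bracket -> illegal
(6,3): flips 1 -> legal
(6,4): no bracket -> illegal
(6,5): flips 1 -> legal
(7,1): no bracket -> illegal
(7,2): no bracket -> illegal
(7,3): no bracket -> illegal

Answer: (2,5) (3,5) (4,5) (5,5) (6,3) (6,5)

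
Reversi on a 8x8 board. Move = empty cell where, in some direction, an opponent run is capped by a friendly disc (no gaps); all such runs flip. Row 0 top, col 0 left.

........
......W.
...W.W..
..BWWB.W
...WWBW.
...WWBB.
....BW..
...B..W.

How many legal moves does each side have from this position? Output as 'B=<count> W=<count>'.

-- B to move --
(0,5): no bracket -> illegal
(0,6): no bracket -> illegal
(0,7): no bracket -> illegal
(1,2): flips 2 -> legal
(1,3): no bracket -> illegal
(1,4): flips 1 -> legal
(1,5): flips 1 -> legal
(1,7): no bracket -> illegal
(2,2): flips 2 -> legal
(2,4): flips 3 -> legal
(2,6): no bracket -> illegal
(2,7): no bracket -> illegal
(3,6): flips 1 -> legal
(4,2): flips 3 -> legal
(4,7): flips 1 -> legal
(5,2): flips 2 -> legal
(5,7): flips 1 -> legal
(6,2): flips 2 -> legal
(6,3): flips 1 -> legal
(6,6): flips 1 -> legal
(6,7): no bracket -> illegal
(7,4): flips 1 -> legal
(7,5): flips 1 -> legal
(7,7): no bracket -> illegal
B mobility = 15
-- W to move --
(2,1): flips 1 -> legal
(2,2): no bracket -> illegal
(2,4): flips 1 -> legal
(2,6): flips 1 -> legal
(3,1): flips 1 -> legal
(3,6): flips 2 -> legal
(4,1): flips 1 -> legal
(4,2): no bracket -> illegal
(4,7): flips 1 -> legal
(5,7): flips 2 -> legal
(6,2): no bracket -> illegal
(6,3): flips 1 -> legal
(6,6): flips 2 -> legal
(6,7): flips 2 -> legal
(7,2): no bracket -> illegal
(7,4): flips 1 -> legal
(7,5): flips 1 -> legal
W mobility = 13

Answer: B=15 W=13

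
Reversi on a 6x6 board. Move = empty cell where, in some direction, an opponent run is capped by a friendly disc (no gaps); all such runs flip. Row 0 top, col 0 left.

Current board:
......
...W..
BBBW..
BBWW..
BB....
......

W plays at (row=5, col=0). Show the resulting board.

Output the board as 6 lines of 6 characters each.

Place W at (5,0); scan 8 dirs for brackets.
Dir NW: edge -> no flip
Dir N: opp run (4,0) (3,0) (2,0), next='.' -> no flip
Dir NE: opp run (4,1) capped by W -> flip
Dir W: edge -> no flip
Dir E: first cell '.' (not opp) -> no flip
Dir SW: edge -> no flip
Dir S: edge -> no flip
Dir SE: edge -> no flip
All flips: (4,1)

Answer: ......
...W..
BBBW..
BBWW..
BW....
W.....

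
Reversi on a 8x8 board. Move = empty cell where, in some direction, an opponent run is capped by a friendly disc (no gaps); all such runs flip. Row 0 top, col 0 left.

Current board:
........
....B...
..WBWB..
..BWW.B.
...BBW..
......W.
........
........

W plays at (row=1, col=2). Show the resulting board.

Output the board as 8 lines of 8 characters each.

Answer: ........
..W.B...
..WWWB..
..BWW.B.
...BBW..
......W.
........
........

Derivation:
Place W at (1,2); scan 8 dirs for brackets.
Dir NW: first cell '.' (not opp) -> no flip
Dir N: first cell '.' (not opp) -> no flip
Dir NE: first cell '.' (not opp) -> no flip
Dir W: first cell '.' (not opp) -> no flip
Dir E: first cell '.' (not opp) -> no flip
Dir SW: first cell '.' (not opp) -> no flip
Dir S: first cell 'W' (not opp) -> no flip
Dir SE: opp run (2,3) capped by W -> flip
All flips: (2,3)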